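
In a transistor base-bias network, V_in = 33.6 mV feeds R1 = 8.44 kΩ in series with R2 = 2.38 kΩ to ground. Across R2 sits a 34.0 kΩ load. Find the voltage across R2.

V_out ≈ 7.01 mV

First combine the lower leg with the load: R2 ‖ R_L = 2.224 kΩ.
Voltage divider with the loaded lower leg: V_out = 33.6 × 2.224/(8.44 + 2.224) = 33.6 × 0.2086 = 7.008 mV.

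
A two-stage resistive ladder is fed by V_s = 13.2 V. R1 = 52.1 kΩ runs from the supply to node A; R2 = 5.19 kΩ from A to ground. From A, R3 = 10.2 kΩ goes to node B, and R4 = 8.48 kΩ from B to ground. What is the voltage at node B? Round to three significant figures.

V_B ≈ 0.433 V

Looking into the second stage from A: R3 + R4 = 18.68 kΩ appears in parallel with R2.
Effective lower resistance at A: R2 ‖ 18.68 = 4.062 kΩ.
First divider: V_A = V_s · 4.062/(52.1 + 4.062) = 0.9546 V.
Then the unloaded second divider: V_B = V_A × R4/(R3+R4) = 0.9546 × 0.4540 = 0.4334 V.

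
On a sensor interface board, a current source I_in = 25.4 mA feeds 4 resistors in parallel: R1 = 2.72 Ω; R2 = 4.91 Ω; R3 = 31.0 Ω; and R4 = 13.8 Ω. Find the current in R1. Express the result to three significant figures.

I ≈ 13.8 mA

Conductances: ΣG = 1/2.72 + 1/4.91 + 1/31.0 + 1/13.8 = 0.6760 (1/Ω).
R1 takes the fraction G_k/ΣG = 0.3676/0.6760 = 0.5438, so I = 25.4 × 0.5438 = 13.81 mA.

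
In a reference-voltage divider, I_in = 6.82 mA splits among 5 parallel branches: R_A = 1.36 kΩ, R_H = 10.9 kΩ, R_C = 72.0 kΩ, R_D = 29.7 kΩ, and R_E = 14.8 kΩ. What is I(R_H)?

I ≈ 0.664 mA

ΣG = 1/1.36 + 1/10.9 + 1/72.0 + 1/29.7 + 1/14.8 = 0.9422.
Current divider: I(R_H) = I_in · G_k/ΣG = 6.82 × (0.09174/0.9422) = 6.82 × 0.09737 = 0.6641 mA.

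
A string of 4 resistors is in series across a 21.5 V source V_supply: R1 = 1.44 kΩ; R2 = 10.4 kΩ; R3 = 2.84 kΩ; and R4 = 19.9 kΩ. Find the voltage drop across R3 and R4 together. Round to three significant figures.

Series total: ΣR = 1.44 + 10.4 + 2.84 + 19.9 = 34.58 kΩ.
R_{R3..R4} = 2.84 + 19.9 = 22.74 kΩ.
By the voltage-divider rule, V = 21.5 × 22.74/34.58 = 14.14 V.

V ≈ 14.1 V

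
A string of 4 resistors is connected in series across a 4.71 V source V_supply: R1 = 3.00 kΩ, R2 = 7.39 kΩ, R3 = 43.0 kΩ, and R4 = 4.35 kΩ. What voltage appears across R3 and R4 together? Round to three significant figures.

Total series resistance ΣR = 3.00 + 7.39 + 43.0 + 4.35 = 57.74 kΩ.
R_{R3..R4} = 43.0 + 4.35 = 47.35 kΩ.
V = V_supply · R/ΣR = 4.71 × 0.8201 = 3.862 V.

V ≈ 3.86 V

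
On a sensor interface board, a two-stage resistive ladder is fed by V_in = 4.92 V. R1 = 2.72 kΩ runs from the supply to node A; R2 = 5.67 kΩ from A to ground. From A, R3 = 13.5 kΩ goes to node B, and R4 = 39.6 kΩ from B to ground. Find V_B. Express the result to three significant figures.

V_B ≈ 2.40 V

Looking into the second stage from A: R3 + R4 = 53.10 kΩ appears in parallel with R2.
R2 ‖ (R3+R4) = 5.123 kΩ.
So V_A = 4.92 × 0.6532 = 3.214 V.
V_B = V_A × 0.7458 = 2.397 V.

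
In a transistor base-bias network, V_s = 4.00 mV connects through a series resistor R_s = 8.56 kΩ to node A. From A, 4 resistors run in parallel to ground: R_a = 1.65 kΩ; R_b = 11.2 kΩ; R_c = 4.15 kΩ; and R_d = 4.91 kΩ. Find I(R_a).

Combine the parallel branches: R_p = (1/1.65 + 1/11.2 + 1/4.15 + 1/4.91)⁻¹ = 0.8772 kΩ.
V_A = 4.00 × 0.8772/9.437 = 0.3718 mV.
I(R_a) = V_A / R_a = 0.3718/1.65 = 0.2253 µA.

I ≈ 0.225 µA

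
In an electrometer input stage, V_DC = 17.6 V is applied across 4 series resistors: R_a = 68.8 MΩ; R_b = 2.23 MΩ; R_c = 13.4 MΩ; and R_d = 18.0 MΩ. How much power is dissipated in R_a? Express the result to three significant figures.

P ≈ 2.03 µW

The common current is I = 17.6/102.4 = 0.1718 µA.
P = I²R = 0.02952 × 68.8 = 2.031 µW.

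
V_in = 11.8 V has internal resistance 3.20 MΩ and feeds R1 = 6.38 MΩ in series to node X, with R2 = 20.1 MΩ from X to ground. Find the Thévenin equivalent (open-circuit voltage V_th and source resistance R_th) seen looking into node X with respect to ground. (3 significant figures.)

V_th ≈ 7.99 V, R_th ≈ 6.49 MΩ

R1' = 3.20 + 6.38 = 9.580 MΩ (source resistance + R1).
V_th is the unloaded tap voltage: V_in · R2/(R1'+R2) = 11.8 × 0.6772 = 7.991 V.
Looking into X with the source shorted: R_th = R1'·R2/(R1'+R2) = 9.580 × 20.1/29.68 = 6.488 MΩ.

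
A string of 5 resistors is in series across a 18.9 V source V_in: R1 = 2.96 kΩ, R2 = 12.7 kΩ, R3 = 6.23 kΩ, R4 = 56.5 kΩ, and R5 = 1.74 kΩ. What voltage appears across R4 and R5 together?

Total series resistance ΣR = 2.96 + 12.7 + 6.23 + 56.5 + 1.74 = 80.13 kΩ.
R_{R4..R5} = 56.5 + 1.74 = 58.24 kΩ.
By the voltage-divider rule, V = 18.9 × 58.24/80.13 = 13.74 V.

V ≈ 13.7 V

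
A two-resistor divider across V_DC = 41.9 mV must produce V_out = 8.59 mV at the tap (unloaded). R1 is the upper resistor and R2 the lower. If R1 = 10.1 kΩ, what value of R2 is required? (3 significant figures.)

R2 ≈ 2.60 kΩ

Required fraction k = V_out/V_DC = 0.2050.
Rearranging, R2 = R1·k/(1−k) = 10.1 × 0.2579 = 2.605 kΩ.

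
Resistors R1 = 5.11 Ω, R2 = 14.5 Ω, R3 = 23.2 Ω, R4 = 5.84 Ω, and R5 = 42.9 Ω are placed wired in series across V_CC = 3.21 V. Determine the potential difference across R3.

ΣR = 5.11 + 14.5 + 23.2 + 5.84 + 42.9 = 91.55 Ω.
Voltage divider: V = V_CC · (23.20 / 91.55) = 3.21 × 0.2534 = 0.8135 V.

V ≈ 0.813 V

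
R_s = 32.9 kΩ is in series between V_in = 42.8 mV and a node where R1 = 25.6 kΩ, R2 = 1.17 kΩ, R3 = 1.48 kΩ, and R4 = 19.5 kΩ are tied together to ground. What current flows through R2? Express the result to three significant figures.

I ≈ 0.673 µA

Equivalent of the parallel group: R_p = 0.6170 kΩ.
V_A = 42.8 × 0.6170/33.52 = 0.7879 mV.
I(R2) = V_A / R2 = 0.7879/1.17 = 0.6734 µA.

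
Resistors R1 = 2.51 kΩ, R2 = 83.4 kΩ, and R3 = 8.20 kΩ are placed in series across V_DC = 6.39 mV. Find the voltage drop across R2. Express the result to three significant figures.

ΣR = 2.51 + 83.4 + 8.20 = 94.11 kΩ.
By the voltage-divider rule, V = 6.39 × 83.40/94.11 = 5.663 mV.

V ≈ 5.66 mV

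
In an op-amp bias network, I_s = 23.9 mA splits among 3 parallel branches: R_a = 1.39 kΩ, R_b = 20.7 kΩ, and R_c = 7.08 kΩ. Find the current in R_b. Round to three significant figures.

I ≈ 1.27 mA

ΣG = 1/1.39 + 1/20.7 + 1/7.08 = 0.9090.
Current divider: I(R_b) = I_s · G_k/ΣG = 23.9 × (0.04831/0.9090) = 23.9 × 0.05315 = 1.270 mA.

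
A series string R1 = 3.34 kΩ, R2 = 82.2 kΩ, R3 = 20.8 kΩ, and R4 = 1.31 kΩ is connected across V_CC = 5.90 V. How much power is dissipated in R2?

The common current is I = 5.90/107.7 = 0.05481 mA.
P = I²R = 0.003004 × 82.2 = 0.2469 mW.

P ≈ 0.247 mW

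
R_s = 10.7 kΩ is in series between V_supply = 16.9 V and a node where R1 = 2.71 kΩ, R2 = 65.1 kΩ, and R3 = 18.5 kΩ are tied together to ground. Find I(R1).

Equivalent of the parallel group: R_p = 2.281 kΩ.
Node voltage V_A = V_supply · R_p/(R_s + R_p) = 16.9 × 0.1757 = 2.970 V.
Branch current I = V_A/R1 = 2.970/2.71 = 1.096 mA.

I ≈ 1.10 mA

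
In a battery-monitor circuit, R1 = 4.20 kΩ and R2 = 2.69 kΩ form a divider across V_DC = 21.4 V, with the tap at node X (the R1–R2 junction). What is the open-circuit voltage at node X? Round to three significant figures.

V_th is the unloaded tap voltage: V_DC · R2/(R1+R2) = 21.4 × 0.3904 = 8.355 V.

V_th ≈ 8.36 V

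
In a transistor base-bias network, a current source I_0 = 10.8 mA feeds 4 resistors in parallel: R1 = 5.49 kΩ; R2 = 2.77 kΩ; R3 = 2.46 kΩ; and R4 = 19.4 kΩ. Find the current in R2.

Total conductance ΣG = 1/5.49 + 1/2.77 + 1/2.46 + 1/19.4 = 1.001 (units of 1/kΩ).
Current divider: I(R2) = I_0 · G_k/ΣG = 10.8 × (0.3610/1.001) = 10.8 × 0.3606 = 3.894 mA.

I ≈ 3.89 mA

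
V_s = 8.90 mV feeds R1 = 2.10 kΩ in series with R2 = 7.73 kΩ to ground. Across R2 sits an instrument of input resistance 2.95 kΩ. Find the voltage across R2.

The load sits in parallel with R2, giving an effective lower resistance R2' = R2·R_L/(R2+R_L) = 2.135 kΩ.
Voltage divider with the loaded lower leg: V_out = 8.90 × 2.135/(2.10 + 2.135) = 8.90 × 0.5042 = 4.487 mV.
(Unloaded it would be 7.00 mV; the load pulls it down.)

V_out ≈ 4.49 mV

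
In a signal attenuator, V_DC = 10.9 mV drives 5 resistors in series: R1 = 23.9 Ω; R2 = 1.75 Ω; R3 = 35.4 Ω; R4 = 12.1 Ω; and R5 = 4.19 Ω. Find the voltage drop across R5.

V ≈ 0.591 mV

ΣR = 23.9 + 1.75 + 35.4 + 12.1 + 4.19 = 77.34 Ω.
By the voltage-divider rule, V = 10.9 × 4.190/77.34 = 0.5905 mV.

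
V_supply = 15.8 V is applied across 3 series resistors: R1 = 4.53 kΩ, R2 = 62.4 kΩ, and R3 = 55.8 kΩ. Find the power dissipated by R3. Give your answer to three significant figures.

The common current is I = 15.8/122.7 = 0.1287 mA.
V(R3) = I·R = 7.184 V; P = V·I = 7.184 × 0.1287 = 0.9248 mW.

P ≈ 0.925 mW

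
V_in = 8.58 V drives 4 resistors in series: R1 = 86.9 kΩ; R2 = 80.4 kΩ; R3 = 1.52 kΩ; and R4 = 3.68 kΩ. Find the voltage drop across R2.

V ≈ 4.00 V

Total series resistance ΣR = 86.9 + 80.4 + 1.52 + 3.68 = 172.5 kΩ.
By the voltage-divider rule, V = 8.58 × 80.40/172.5 = 3.999 V.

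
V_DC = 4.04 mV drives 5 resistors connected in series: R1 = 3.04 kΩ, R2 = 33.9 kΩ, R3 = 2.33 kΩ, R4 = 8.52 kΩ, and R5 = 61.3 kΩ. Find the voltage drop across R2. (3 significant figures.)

V ≈ 1.26 mV

Series total: ΣR = 3.04 + 33.9 + 2.33 + 8.52 + 61.3 = 109.1 kΩ.
By the voltage-divider rule, V = 4.04 × 33.90/109.1 = 1.255 mV.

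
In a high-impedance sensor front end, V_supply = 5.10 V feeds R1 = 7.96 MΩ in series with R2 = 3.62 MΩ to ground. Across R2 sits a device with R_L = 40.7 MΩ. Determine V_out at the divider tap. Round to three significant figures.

R2 ‖ R_L = (3.62 × 40.7)/(3.62 + 40.7) = 3.324 MΩ.
Voltage divider with the loaded lower leg: V_out = 5.10 × 3.324/(7.96 + 3.324) = 5.10 × 0.2946 = 1.502 V.

V_out ≈ 1.50 V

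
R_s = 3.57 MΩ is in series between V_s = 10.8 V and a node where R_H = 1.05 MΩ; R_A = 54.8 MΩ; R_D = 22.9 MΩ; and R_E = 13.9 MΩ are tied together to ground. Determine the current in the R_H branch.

Parallel bank: R_p = 1/(1/1.05 + 1/54.8 + 1/22.9 + 1/13.9) = 0.9206 MΩ.
V_A = 10.8 × 0.9206/4.491 = 2.214 V.
I(R_H) = V_A / R_H = 2.214/1.05 = 2.109 µA.
(Equivalently: I_total = 2.405 µA, then current-divider fraction G_k/ΣG = 0.8768.)

I ≈ 2.11 µA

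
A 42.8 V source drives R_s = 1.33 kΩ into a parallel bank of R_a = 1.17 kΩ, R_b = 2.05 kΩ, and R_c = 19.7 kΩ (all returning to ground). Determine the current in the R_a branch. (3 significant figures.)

Equivalent of the parallel group: R_p = 0.7177 kΩ.
Node voltage V_A = V_s · R_p/(R_s + R_p) = 42.8 × 0.3505 = 15.00 V.
Branch current I = V_A/R_a = 15.00/1.17 = 12.82 mA.

I ≈ 12.8 mA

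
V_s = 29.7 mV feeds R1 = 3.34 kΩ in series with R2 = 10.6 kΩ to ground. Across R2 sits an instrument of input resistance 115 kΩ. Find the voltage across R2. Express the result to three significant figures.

R2 ‖ R_L = (10.6 × 115)/(10.6 + 115) = 9.705 kΩ.
Voltage divider with the loaded lower leg: V_out = 29.7 × 9.705/(3.34 + 9.705) = 29.7 × 0.7440 = 22.10 mV.

V_out ≈ 22.1 mV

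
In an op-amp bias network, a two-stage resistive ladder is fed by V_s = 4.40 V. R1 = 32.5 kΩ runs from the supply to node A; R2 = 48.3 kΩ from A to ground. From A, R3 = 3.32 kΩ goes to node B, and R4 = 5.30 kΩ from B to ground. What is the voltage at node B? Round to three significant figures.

V_B ≈ 0.497 V

Node A sees R2 in parallel with the series input of stage 2, R3 + R4 = 8.620 kΩ.
R2 ‖ (R3+R4) = 7.315 kΩ.
V_A = 4.40 × 7.315/(32.5 + 7.315) = 0.8084 V.
V_B = V_A × 0.6148 = 0.4970 V.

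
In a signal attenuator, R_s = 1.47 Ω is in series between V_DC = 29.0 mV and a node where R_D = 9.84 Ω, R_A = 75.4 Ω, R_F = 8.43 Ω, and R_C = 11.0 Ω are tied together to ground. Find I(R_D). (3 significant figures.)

I ≈ 2.00 mA

Parallel bank: R_p = 1/(1/9.84 + 1/75.4 + 1/8.43 + 1/11.0) = 3.082 Ω.
Node voltage V_A = V_DC · R_p/(R_s + R_p) = 29.0 × 0.6771 = 19.64 mV.
Branch current I = V_A/R_D = 19.64/9.84 = 1.996 mA.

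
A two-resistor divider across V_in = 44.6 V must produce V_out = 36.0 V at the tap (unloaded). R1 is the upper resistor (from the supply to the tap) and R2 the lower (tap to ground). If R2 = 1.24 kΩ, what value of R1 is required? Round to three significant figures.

Required fraction k = V_out/V_in = 0.8072.
R1 = R2·(1/k − 1) = 1.24 × 0.2389 = 0.2962 kΩ.

R1 ≈ 0.296 kΩ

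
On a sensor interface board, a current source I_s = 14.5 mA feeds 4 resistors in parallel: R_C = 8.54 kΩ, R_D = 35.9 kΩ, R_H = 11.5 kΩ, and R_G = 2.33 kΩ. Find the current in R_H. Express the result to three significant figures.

I ≈ 1.91 mA

ΣG = 1/8.54 + 1/35.9 + 1/11.5 + 1/2.33 = 0.6611.
R_H takes the fraction G_k/ΣG = 0.08696/0.6611 = 0.1315, so I = 14.5 × 0.1315 = 1.907 mA.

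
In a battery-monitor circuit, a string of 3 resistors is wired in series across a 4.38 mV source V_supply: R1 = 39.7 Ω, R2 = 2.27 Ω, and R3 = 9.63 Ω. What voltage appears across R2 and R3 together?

V ≈ 1.01 mV

ΣR = 39.7 + 2.27 + 9.63 = 51.60 Ω.
R_{R2..R3} = 2.27 + 9.63 = 11.90 Ω.
Voltage divider: V = V_supply · (11.90 / 51.60) = 4.38 × 0.2306 = 1.010 mV.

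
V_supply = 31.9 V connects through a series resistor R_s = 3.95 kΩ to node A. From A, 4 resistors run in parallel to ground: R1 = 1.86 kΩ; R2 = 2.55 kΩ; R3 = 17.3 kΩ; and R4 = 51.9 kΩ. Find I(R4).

Parallel bank: R_p = 1/(1/1.86 + 1/2.55 + 1/17.3 + 1/51.9) = 0.9932 kΩ.
V_A = 31.9 × 0.9932/4.943 = 6.409 V.
I(R4) = V_A / R4 = 6.409/51.9 = 0.1235 mA.
(Equivalently: I_total = 6.453 mA, then current-divider fraction G_k/ΣG = 0.01914.)

I ≈ 0.123 mA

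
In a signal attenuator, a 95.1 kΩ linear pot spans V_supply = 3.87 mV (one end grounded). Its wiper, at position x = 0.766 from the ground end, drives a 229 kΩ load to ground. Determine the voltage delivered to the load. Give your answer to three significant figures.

The pot divides into 22.25 kΩ above the wiper and 72.85 kΩ below.
Lower segment in parallel with the load: 72.85 ‖ 229 = 55.27 kΩ.
Then V_out = V_supply · 55.27/(22.25 + 55.27) = 2.759 mV.

V_out ≈ 2.76 mV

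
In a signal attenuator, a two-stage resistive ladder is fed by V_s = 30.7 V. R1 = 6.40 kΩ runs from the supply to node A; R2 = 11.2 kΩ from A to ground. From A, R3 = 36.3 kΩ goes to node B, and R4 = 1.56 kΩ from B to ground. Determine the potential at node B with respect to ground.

The second stage (R3 + R4 = 37.86 kΩ) loads node A in parallel with R2.
Effective lower resistance at A: R2 ‖ 37.86 = 8.643 kΩ.
So V_A = 30.7 × 0.5746 = 17.64 V.
V_B = V_A × 0.04120 = 0.7268 V.

V_B ≈ 0.727 V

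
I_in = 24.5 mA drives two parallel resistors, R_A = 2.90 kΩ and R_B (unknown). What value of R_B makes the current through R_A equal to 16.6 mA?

Two-branch current divider: I_A = I_in · R_B/(R_A + R_B).
16.6/24.5 = R_B/(R_A + R_B) → R_B = R_A · (0.6776)/(1 − 0.6776) = 2.90 × 2.101 = 6.094 kΩ.

R_B ≈ 6.09 kΩ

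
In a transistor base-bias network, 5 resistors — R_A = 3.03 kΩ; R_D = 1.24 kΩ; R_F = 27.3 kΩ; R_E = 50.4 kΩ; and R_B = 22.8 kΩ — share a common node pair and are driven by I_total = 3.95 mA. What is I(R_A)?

I ≈ 1.05 mA

ΣG = 1/3.03 + 1/1.24 + 1/27.3 + 1/50.4 + 1/22.8 = 1.237.
By the current-divider rule, I = I_total · G_k/ΣG = 3.95 × 0.2668 = 1.054 mA.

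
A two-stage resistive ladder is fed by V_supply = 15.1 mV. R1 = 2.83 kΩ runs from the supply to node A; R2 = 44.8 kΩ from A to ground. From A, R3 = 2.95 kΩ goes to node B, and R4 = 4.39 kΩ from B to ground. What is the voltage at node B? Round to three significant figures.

V_B ≈ 6.23 mV

The second stage (R3 + R4 = 7.340 kΩ) loads node A in parallel with R2.
R2 ‖ (R3+R4) = 6.307 kΩ.
So V_A = 15.1 × 0.6903 = 10.42 mV.
Stage 2 is unloaded, so V_B = V_A · R4/(R3+R4) = 10.42 × 4.39/7.340 = 6.234 mV.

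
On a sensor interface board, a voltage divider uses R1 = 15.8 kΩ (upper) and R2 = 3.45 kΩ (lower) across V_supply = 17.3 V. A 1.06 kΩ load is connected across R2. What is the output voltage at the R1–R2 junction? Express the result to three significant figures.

V_out ≈ 0.845 V

The load sits in parallel with R2, giving an effective lower resistance R2' = R2·R_L/(R2+R_L) = 0.8109 kΩ.
Then V_out = V_supply · R2'/(R1 + R2') = 17.3 × 0.8109/16.61 = 0.8445 V.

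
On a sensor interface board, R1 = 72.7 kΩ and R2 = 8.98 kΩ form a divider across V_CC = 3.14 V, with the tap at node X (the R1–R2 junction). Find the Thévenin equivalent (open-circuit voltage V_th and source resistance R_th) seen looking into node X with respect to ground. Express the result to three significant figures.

With X open, the divider is unloaded: V_th = 3.14 × 8.98/81.68 = 0.3452 V.
With V_CC suppressed (replaced by a short), R_th = R1 ‖ R2 = (72.70 × 8.98)/(72.70 + 8.98) = 7.993 kΩ.

V_th ≈ 0.345 V, R_th ≈ 7.99 kΩ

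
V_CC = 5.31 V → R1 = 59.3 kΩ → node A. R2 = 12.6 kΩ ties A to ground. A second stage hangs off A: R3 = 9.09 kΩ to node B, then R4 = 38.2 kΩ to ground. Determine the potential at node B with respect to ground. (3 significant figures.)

The second stage (R3 + R4 = 47.29 kΩ) loads node A in parallel with R2.
R2 ‖ (R3+R4) = 9.949 kΩ.
First divider: V_A = V_CC · 9.949/(59.3 + 9.949) = 0.7629 V.
V_B = V_A × 0.8078 = 0.6163 V.

V_B ≈ 0.616 V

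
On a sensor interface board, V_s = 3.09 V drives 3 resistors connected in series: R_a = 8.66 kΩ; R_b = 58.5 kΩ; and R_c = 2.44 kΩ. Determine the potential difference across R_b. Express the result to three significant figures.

V ≈ 2.60 V

ΣR = 8.66 + 58.5 + 2.44 = 69.60 kΩ.
By the voltage-divider rule, V = 3.09 × 58.50/69.60 = 2.597 V.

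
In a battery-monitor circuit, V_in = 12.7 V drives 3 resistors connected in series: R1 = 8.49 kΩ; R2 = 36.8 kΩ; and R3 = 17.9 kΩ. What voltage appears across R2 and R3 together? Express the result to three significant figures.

Series total: ΣR = 8.49 + 36.8 + 17.9 = 63.19 kΩ.
R_{R2..R3} = 36.8 + 17.9 = 54.70 kΩ.
By the voltage-divider rule, V = 12.7 × 54.70/63.19 = 10.99 V.

V ≈ 11.0 V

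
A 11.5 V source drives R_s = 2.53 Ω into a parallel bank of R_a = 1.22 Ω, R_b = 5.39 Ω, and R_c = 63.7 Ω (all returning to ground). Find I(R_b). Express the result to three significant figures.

Parallel bank: R_p = 1/(1/1.22 + 1/5.39 + 1/63.7) = 0.9795 Ω.
V_A by voltage divider: V_A = 11.5 × 0.9795/(2.53 + 0.9795) = 3.210 V.
Branch current I = V_A/R_b = 3.210/5.39 = 0.5955 A.

I ≈ 0.595 A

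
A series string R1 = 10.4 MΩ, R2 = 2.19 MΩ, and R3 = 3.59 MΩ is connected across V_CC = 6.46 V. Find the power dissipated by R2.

The common current is I = 6.46/16.18 = 0.3993 µA.
V(R2) = I·R = 0.8744 V; P = V·I = 0.8744 × 0.3993 = 0.3491 µW.

P ≈ 0.349 µW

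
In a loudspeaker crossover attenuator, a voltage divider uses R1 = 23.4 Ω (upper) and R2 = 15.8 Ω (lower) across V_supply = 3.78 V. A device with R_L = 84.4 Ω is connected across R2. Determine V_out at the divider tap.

V_out ≈ 1.37 V

First combine the lower leg with the load: R2 ‖ R_L = 13.31 Ω.
Then V_out = V_supply · R2'/(R1 + R2') = 3.78 × 13.31/36.71 = 1.370 V.
(Unloaded it would be 1.52 V; the load pulls it down.)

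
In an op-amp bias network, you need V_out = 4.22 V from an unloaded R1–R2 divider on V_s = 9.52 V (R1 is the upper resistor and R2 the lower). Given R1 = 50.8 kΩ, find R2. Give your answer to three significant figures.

R2 ≈ 40.4 kΩ

V_out/V_s = R2/(R1+R2) = 0.4433.
Rearranging, R2 = R1·k/(1−k) = 50.8 × 0.7962 = 40.45 kΩ.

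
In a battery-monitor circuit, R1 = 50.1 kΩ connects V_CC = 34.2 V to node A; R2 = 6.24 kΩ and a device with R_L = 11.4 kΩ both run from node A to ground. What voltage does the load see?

The load sits in parallel with R2, giving an effective lower resistance R2' = R2·R_L/(R2+R_L) = 4.033 kΩ.
Then V_out = V_CC · R2'/(R1 + R2') = 34.2 × 4.033/54.13 = 2.548 V.

V_out ≈ 2.55 V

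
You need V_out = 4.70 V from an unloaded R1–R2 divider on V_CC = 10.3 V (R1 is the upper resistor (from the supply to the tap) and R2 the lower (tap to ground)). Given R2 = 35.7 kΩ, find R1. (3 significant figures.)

Required fraction k = V_out/V_CC = 0.4563.
Rearranging, R1 = R2·(1−k)/k = 35.7 × 1.191 = 42.54 kΩ.

R1 ≈ 42.5 kΩ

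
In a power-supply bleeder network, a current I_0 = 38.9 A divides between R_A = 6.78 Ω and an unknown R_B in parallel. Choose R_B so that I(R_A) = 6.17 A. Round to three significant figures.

In a two-way split, I_A/I_0 = R_B/(R_A + R_B).
6.17/38.9 = R_B/(R_A + R_B) → R_B = R_A · (0.1586)/(1 − 0.1586) = 6.78 × 0.1885 = 1.278 Ω.

R_B ≈ 1.28 Ω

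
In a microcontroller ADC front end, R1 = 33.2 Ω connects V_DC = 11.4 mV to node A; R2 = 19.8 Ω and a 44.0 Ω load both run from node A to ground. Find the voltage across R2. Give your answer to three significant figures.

V_out ≈ 3.32 mV

The load sits in parallel with R2, giving an effective lower resistance R2' = R2·R_L/(R2+R_L) = 13.66 Ω.
Now apply the divider: V_out = 11.4 × 0.2914 = 3.322 mV.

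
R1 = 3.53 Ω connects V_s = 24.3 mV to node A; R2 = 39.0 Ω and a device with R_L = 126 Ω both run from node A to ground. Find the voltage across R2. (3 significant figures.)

V_out ≈ 21.7 mV

First combine the lower leg with the load: R2 ‖ R_L = 29.78 Ω.
Voltage divider with the loaded lower leg: V_out = 24.3 × 29.78/(3.53 + 29.78) = 24.3 × 0.8940 = 21.72 mV.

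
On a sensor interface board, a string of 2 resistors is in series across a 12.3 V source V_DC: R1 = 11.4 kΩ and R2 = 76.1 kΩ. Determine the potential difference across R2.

V ≈ 10.7 V

ΣR = 11.4 + 76.1 = 87.50 kΩ.
By the voltage-divider rule, V = 12.3 × 76.10/87.50 = 10.70 V.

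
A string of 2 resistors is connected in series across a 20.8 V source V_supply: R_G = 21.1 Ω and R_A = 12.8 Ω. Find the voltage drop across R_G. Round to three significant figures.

Total series resistance ΣR = 21.1 + 12.8 = 33.90 Ω.
Voltage divider: V = V_supply · (21.10 / 33.90) = 20.8 × 0.6224 = 12.95 V.

V ≈ 12.9 V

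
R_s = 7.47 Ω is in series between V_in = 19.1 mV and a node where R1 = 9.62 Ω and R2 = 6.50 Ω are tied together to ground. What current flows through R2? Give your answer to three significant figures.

Equivalent of the parallel group: R_p = 3.879 Ω.
Node voltage V_A = V_in · R_p/(R_s + R_p) = 19.1 × 0.3418 = 6.528 mV.
Branch current I = V_A/R2 = 6.528/6.50 = 1.004 mA.
(Equivalently: I_total = 1.683 mA, then current-divider fraction G_k/ΣG = 0.5968.)

I ≈ 1.00 mA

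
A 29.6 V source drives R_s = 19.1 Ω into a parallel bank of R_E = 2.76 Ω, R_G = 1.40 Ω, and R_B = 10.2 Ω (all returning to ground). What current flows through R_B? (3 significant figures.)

Combine the parallel branches: R_p = (1/2.76 + 1/1.40 + 1/10.2)⁻¹ = 0.8513 Ω.
Node voltage V_A = V_in · R_p/(R_s + R_p) = 29.6 × 0.04267 = 1.263 V.
I(R_B) = V_A / R_B = 1.263/10.2 = 0.1238 A.

I ≈ 0.124 A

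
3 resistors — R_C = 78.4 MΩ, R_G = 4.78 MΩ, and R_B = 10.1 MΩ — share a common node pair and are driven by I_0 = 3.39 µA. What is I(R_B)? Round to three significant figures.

Total conductance ΣG = 1/78.4 + 1/4.78 + 1/10.1 = 0.3210 (units of 1/MΩ).
Current divider: I(R_B) = I_0 · G_k/ΣG = 3.39 × (0.09901/0.3210) = 3.39 × 0.3085 = 1.046 µA.

I ≈ 1.05 µA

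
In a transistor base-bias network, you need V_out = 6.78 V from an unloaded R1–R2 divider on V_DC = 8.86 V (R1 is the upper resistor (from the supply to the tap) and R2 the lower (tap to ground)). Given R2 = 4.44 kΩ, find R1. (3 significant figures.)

V_out/V_DC = R2/(R1+R2) = 0.7652.
Rearranging, R1 = R2·(1−k)/k = 4.44 × 0.3068 = 1.362 kΩ.

R1 ≈ 1.36 kΩ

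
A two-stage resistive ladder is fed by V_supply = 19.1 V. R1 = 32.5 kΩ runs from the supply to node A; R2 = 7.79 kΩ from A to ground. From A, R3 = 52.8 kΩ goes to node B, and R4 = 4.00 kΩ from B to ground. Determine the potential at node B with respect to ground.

Node A sees R2 in parallel with the series input of stage 2, R3 + R4 = 56.80 kΩ.
R2 ‖ (R3+R4) = 6.850 kΩ.
V_A = 19.1 × 6.850/(32.5 + 6.850) = 3.325 V.
Stage 2 is unloaded, so V_B = V_A · R4/(R3+R4) = 3.325 × 4.00/56.80 = 0.2342 V.

V_B ≈ 0.234 V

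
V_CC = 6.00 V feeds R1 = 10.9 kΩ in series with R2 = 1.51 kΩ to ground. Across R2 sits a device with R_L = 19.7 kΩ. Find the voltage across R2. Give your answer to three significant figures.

V_out ≈ 0.684 V

The load sits in parallel with R2, giving an effective lower resistance R2' = R2·R_L/(R2+R_L) = 1.402 kΩ.
Now apply the divider: V_out = 6.00 × 0.1140 = 0.6840 V.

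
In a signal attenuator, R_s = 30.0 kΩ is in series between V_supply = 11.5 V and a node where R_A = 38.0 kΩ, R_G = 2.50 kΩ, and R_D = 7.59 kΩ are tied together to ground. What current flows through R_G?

I ≈ 0.259 mA

Combine the parallel branches: R_p = (1/38.0 + 1/2.50 + 1/7.59)⁻¹ = 1.792 kΩ.
Node voltage V_A = V_supply · R_p/(R_s + R_p) = 11.5 × 0.05636 = 0.6482 V.
I(R_G) = V_A / R_G = 0.6482/2.50 = 0.2593 mA.
(Equivalently: I_total = 0.3617 mA, then current-divider fraction G_k/ΣG = 0.7168.)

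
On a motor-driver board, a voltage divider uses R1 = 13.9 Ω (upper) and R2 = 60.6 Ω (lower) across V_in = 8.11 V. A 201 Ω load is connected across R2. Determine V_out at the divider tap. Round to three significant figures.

First combine the lower leg with the load: R2 ‖ R_L = 46.56 Ω.
Voltage divider with the loaded lower leg: V_out = 8.11 × 46.56/(13.9 + 46.56) = 8.11 × 0.7701 = 6.246 V.

V_out ≈ 6.25 V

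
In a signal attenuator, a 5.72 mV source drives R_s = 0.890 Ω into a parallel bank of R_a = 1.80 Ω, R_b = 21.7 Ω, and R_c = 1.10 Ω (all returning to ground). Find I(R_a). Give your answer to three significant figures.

I ≈ 1.36 mA

Combine the parallel branches: R_p = (1/1.80 + 1/21.7 + 1/1.10)⁻¹ = 0.6619 Ω.
V_A by voltage divider: V_A = 5.72 × 0.6619/(0.890 + 0.6619) = 2.440 mV.
Branch current I = V_A/R_a = 2.440/1.80 = 1.355 mA.
(Check via current divider: I_total = 3.686 mA; share G_k/ΣG = 0.3677 → same result.)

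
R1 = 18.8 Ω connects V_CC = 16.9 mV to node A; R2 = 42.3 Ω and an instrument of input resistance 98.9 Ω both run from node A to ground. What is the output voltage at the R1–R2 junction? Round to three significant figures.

V_out ≈ 10.3 mV

First combine the lower leg with the load: R2 ‖ R_L = 29.63 Ω.
Then V_out = V_CC · R2'/(R1 + R2') = 16.9 × 29.63/48.43 = 10.34 mV.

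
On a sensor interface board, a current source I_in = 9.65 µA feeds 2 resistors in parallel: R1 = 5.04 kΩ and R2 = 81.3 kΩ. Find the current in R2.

For two parallel branches, I_k = I_in · (other R)/(sum of R).
I(R2) = 9.65 × 5.04/(5.04 + 81.3) = 9.65 × 0.05837 = 0.5633 µA.

I ≈ 0.563 µA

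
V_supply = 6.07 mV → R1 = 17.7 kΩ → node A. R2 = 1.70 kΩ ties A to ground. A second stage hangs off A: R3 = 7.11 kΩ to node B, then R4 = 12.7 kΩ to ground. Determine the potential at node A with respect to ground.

V_A ≈ 0.493 mV

Looking into the second stage from A: R3 + R4 = 19.81 kΩ appears in parallel with R2.
Effective lower resistance at A: R2 ‖ 19.81 = 1.566 kΩ.
So V_A = 6.07 × 0.08127 = 0.4933 mV.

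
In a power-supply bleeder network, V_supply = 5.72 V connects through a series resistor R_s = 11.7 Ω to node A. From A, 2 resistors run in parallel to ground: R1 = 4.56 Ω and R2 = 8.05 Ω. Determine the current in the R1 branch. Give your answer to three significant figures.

Combine the parallel branches: R_p = (1/4.56 + 1/8.05)⁻¹ = 2.911 Ω.
Node voltage V_A = V_supply · R_p/(R_s + R_p) = 5.72 × 0.1992 = 1.140 V.
I(R1) = V_A / R1 = 1.140/4.56 = 0.2499 A.

I ≈ 0.250 A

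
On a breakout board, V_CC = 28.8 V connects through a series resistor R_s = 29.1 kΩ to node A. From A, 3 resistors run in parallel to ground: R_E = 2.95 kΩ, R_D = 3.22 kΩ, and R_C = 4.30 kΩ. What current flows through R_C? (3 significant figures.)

I ≈ 0.251 mA

Equivalent of the parallel group: R_p = 1.134 kΩ.
Node voltage V_A = V_CC · R_p/(R_s + R_p) = 28.8 × 0.03750 = 1.080 V.
Branch current I = V_A/R_C = 1.080/4.30 = 0.2511 mA.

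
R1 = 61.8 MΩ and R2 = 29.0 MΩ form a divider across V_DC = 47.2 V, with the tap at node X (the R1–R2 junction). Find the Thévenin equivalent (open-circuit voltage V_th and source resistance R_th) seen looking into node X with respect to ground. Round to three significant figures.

With X open, the divider is unloaded: V_th = 47.2 × 29.0/90.80 = 15.07 V.
With V_DC suppressed (replaced by a short), R_th = R1 ‖ R2 = (61.80 × 29.0)/(61.80 + 29.0) = 19.74 MΩ.

V_th ≈ 15.1 V, R_th ≈ 19.7 MΩ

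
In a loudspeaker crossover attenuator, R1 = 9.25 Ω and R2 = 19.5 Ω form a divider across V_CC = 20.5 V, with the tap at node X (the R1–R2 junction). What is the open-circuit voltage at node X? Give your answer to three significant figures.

Open-circuit (no load on X): V_th = V_CC · R2/(R1 + R2) = 20.5 × 19.5/(9.250 + 19.5) = 13.90 V.

V_th ≈ 13.9 V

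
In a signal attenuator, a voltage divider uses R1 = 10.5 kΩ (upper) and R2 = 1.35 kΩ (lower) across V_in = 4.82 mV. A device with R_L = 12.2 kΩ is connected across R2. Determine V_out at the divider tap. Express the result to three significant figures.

First combine the lower leg with the load: R2 ‖ R_L = 1.215 kΩ.
Then V_out = V_in · R2'/(R1 + R2') = 4.82 × 1.215/11.72 = 0.5001 mV.
(Unloaded it would be 0.549 mV; the load pulls it down.)

V_out ≈ 0.500 mV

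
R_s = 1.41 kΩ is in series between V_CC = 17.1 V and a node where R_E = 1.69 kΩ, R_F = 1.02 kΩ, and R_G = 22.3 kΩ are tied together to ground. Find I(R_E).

Equivalent of the parallel group: R_p = 0.6184 kΩ.
V_A by voltage divider: V_A = 17.1 × 0.6184/(1.41 + 0.6184) = 5.214 V.
Branch current I = V_A/R_E = 5.214/1.69 = 3.085 mA.

I ≈ 3.08 mA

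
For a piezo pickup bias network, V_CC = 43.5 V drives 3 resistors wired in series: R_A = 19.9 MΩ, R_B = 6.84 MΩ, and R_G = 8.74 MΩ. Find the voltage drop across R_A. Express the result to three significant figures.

Total series resistance ΣR = 19.9 + 6.84 + 8.74 = 35.48 MΩ.
Voltage divider: V = V_CC · (19.90 / 35.48) = 43.5 × 0.5609 = 24.40 V.

V ≈ 24.4 V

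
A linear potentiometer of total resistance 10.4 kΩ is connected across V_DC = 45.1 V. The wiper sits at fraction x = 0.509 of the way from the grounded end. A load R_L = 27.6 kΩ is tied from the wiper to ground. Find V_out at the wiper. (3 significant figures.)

V_out ≈ 21.0 V

Lower segment x·R_p = 5.294 kΩ; upper segment (1−x)·R_p = 5.106 kΩ.
R_L loads the lower segment: effective lower R = 4.442 kΩ.
V_out = 45.1 × 4.442/(5.106 + 4.442) = 20.98 V.
(Unloaded: V_out = x·V_DC = 23.0 V.)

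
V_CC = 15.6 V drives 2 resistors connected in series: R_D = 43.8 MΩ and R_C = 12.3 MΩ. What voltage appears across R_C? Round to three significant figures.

V ≈ 3.42 V

ΣR = 43.8 + 12.3 = 56.10 MΩ.
V = V_CC · R/ΣR = 15.6 × 0.2193 = 3.420 V.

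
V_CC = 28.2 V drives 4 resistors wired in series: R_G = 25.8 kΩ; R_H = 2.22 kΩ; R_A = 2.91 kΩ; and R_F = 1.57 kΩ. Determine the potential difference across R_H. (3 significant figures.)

Total series resistance ΣR = 25.8 + 2.22 + 2.91 + 1.57 = 32.50 kΩ.
Voltage divider: V = V_CC · (2.220 / 32.50) = 28.2 × 0.06831 = 1.926 V.

V ≈ 1.93 V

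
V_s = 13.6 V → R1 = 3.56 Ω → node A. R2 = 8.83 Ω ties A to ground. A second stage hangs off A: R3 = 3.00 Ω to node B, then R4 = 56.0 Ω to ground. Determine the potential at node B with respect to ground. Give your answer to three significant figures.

V_B ≈ 8.82 V

Node A sees R2 in parallel with the series input of stage 2, R3 + R4 = 59.00 Ω.
R2 ‖ (R3+R4) = 7.681 Ω.
V_A = 13.6 × 7.681/(3.56 + 7.681) = 9.293 V.
V_B = V_A × 0.9492 = 8.820 V.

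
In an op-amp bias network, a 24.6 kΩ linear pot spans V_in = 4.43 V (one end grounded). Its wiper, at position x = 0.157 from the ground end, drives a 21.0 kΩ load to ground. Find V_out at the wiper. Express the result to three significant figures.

V_out ≈ 0.602 V

Split the track: R_lower = x·R_p = 3.862 kΩ, R_upper = (1−x)·R_p = 20.74 kΩ.
(x·R_p) ‖ R_L = 3.262 kΩ.
V_out = 4.43 × 3.262/(20.74 + 3.262) = 0.6022 V.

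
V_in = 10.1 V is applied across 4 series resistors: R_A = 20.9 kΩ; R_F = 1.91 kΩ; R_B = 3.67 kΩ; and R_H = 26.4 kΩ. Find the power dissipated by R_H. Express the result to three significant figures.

P ≈ 0.963 mW

Series current I = V_in/ΣR = 10.1/52.88 = 0.1910 mA.
P = I²R = 0.03648 × 26.4 = 0.9631 mW.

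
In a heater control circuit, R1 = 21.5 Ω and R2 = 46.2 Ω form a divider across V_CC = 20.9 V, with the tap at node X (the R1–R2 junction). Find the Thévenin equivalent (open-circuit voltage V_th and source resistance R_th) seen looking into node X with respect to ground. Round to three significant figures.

V_th ≈ 14.3 V, R_th ≈ 14.7 Ω

Open-circuit (no load on X): V_th = V_CC · R2/(R1 + R2) = 20.9 × 46.2/(21.50 + 46.2) = 14.26 V.
Zeroing V_CC shorts the top of R1 to ground, so R_th = R1 ‖ R2 = 14.67 Ω.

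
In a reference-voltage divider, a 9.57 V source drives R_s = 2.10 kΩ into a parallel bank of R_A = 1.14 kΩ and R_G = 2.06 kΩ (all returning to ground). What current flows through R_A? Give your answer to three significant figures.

I ≈ 2.17 mA

Equivalent of the parallel group: R_p = 0.7339 kΩ.
V_A by voltage divider: V_A = 9.57 × 0.7339/(2.10 + 0.7339) = 2.478 V.
I(R_A) = V_A / R_A = 2.478/1.14 = 2.174 mA.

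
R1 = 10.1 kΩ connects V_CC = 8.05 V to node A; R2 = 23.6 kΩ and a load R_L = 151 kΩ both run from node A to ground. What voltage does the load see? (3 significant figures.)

R2 ‖ R_L = (23.6 × 151)/(23.6 + 151) = 20.41 kΩ.
Now apply the divider: V_out = 8.05 × 0.6690 = 5.385 V.

V_out ≈ 5.39 V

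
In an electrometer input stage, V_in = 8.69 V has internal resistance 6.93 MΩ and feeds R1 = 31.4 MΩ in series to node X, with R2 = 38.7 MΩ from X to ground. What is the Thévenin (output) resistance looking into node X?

R1' = 6.93 + 31.4 = 38.33 MΩ (source resistance + R1).
With V_in suppressed (replaced by a short), R_th = R1' ‖ R2 = (38.33 × 38.7)/(38.33 + 38.7) = 19.26 MΩ.

R_th ≈ 19.3 MΩ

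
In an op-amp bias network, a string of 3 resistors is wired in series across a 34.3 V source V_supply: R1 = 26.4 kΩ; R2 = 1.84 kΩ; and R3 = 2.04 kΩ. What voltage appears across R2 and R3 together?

Series total: ΣR = 26.4 + 1.84 + 2.04 = 30.28 kΩ.
R_{R2..R3} = 1.84 + 2.04 = 3.880 kΩ.
V = V_supply · R/ΣR = 34.3 × 0.1281 = 4.395 V.

V ≈ 4.40 V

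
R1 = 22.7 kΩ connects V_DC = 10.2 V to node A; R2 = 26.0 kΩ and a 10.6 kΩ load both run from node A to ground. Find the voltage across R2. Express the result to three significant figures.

The load sits in parallel with R2, giving an effective lower resistance R2' = R2·R_L/(R2+R_L) = 7.530 kΩ.
Now apply the divider: V_out = 10.2 × 0.2491 = 2.541 V.

V_out ≈ 2.54 V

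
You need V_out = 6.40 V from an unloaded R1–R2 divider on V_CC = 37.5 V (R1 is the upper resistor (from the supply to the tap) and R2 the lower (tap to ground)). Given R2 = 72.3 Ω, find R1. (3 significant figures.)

Required fraction k = V_out/V_CC = 0.1707.
Rearranging, R1 = R2·(1−k)/k = 72.3 × 4.859 = 351.3 Ω.

R1 ≈ 351 Ω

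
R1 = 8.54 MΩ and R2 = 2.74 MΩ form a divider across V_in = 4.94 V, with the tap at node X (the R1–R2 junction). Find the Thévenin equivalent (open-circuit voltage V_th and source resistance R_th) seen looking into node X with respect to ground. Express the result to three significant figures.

V_th is the unloaded tap voltage: V_in · R2/(R1+R2) = 4.94 × 0.2429 = 1.200 V.
With V_in suppressed (replaced by a short), R_th = R1 ‖ R2 = (8.540 × 2.74)/(8.540 + 2.74) = 2.074 MΩ.

V_th ≈ 1.20 V, R_th ≈ 2.07 MΩ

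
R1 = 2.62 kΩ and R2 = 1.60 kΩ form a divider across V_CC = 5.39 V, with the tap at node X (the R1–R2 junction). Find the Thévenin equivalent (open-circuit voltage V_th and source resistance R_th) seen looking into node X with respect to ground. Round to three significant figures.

V_th ≈ 2.04 V, R_th ≈ 0.993 kΩ

With X open, the divider is unloaded: V_th = 5.39 × 1.60/4.220 = 2.044 V.
Looking into X with the source shorted: R_th = R1·R2/(R1+R2) = 2.620 × 1.60/4.220 = 0.9934 kΩ.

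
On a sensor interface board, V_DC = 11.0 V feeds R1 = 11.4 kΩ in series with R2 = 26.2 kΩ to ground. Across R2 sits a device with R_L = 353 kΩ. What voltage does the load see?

V_out ≈ 7.50 V

The load sits in parallel with R2, giving an effective lower resistance R2' = R2·R_L/(R2+R_L) = 24.39 kΩ.
Voltage divider with the loaded lower leg: V_out = 11.0 × 24.39/(11.4 + 24.39) = 11.0 × 0.6815 = 7.496 V.
(Unloaded it would be 7.66 V; the load pulls it down.)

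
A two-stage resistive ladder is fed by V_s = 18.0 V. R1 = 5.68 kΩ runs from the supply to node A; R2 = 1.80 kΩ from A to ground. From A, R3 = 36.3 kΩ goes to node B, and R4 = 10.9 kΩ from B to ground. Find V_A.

V_A ≈ 4.21 V

Looking into the second stage from A: R3 + R4 = 47.20 kΩ appears in parallel with R2.
R2 ‖ (R3+R4) = 1.734 kΩ.
V_A = 18.0 × 1.734/(5.68 + 1.734) = 4.210 V.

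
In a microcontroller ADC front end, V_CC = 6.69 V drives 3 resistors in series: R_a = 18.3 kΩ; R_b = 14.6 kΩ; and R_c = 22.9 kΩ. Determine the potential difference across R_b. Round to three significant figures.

Series total: ΣR = 18.3 + 14.6 + 22.9 = 55.80 kΩ.
V = V_CC · R/ΣR = 6.69 × 0.2616 = 1.750 V.

V ≈ 1.75 V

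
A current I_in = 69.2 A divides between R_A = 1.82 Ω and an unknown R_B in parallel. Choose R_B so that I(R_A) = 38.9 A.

In a two-way split, I_A/I_in = R_B/(R_A + R_B).
38.9/69.2 = R_B/(R_A + R_B) → R_B = R_A · (0.5621)/(1 − 0.5621) = 1.82 × 1.284 = 2.337 Ω.

R_B ≈ 2.34 Ω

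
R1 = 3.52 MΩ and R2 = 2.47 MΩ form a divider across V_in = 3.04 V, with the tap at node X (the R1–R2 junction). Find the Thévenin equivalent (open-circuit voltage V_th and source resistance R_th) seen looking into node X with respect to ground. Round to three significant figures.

V_th ≈ 1.25 V, R_th ≈ 1.45 MΩ

V_th is the unloaded tap voltage: V_in · R2/(R1+R2) = 3.04 × 0.4124 = 1.254 V.
Zeroing V_in shorts the top of R1 to ground, so R_th = R1 ‖ R2 = 1.451 MΩ.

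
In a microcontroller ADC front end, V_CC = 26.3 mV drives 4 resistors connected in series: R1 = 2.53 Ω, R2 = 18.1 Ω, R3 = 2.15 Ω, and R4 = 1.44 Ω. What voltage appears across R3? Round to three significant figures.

V ≈ 2.33 mV

ΣR = 2.53 + 18.1 + 2.15 + 1.44 = 24.22 Ω.
V = V_CC · R/ΣR = 26.3 × 0.08877 = 2.335 mV.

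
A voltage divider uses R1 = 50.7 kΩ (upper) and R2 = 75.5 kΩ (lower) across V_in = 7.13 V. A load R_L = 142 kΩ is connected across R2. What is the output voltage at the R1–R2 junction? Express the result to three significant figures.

R2 ‖ R_L = (75.5 × 142)/(75.5 + 142) = 49.29 kΩ.
Voltage divider with the loaded lower leg: V_out = 7.13 × 49.29/(50.7 + 49.29) = 7.13 × 0.4930 = 3.515 V.
(Unloaded it would be 4.27 V; the load pulls it down.)

V_out ≈ 3.51 V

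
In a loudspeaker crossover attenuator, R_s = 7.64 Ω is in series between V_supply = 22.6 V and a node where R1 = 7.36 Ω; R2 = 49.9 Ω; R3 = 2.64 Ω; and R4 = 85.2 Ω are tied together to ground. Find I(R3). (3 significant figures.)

Equivalent of the parallel group: R_p = 1.830 Ω.
V_A = 22.6 × 1.830/9.470 = 4.367 V.
Branch current I = V_A/R3 = 4.367/2.64 = 1.654 A.
(Equivalently: I_total = 2.386 A, then current-divider fraction G_k/ΣG = 0.6932.)

I ≈ 1.65 A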